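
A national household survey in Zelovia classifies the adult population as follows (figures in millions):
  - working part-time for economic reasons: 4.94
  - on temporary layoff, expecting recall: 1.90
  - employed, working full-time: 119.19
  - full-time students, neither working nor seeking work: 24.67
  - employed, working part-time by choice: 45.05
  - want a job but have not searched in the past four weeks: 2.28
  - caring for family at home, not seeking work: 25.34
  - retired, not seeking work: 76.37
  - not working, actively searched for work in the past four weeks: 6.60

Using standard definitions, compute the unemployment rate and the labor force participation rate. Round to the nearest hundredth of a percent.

Unemployment rate ≈ 4.78%; labor force participation rate ≈ 58.00%.

Employed = 4.94 + 119.19 + 45.05 = 169.18 million (anyone who worked, including part-time for economic reasons, counts as employed).
Unemployed = 1.90 + 6.60 = 8.50 million (jobless and actively searching, or on temporary layoff).
Labor force = 169.18 + 8.50 = 177.68 million.
Not in labor force = 24.67 + 2.28 + 25.34 + 76.37 = 128.66 million (those not working and not actively searching are outside the labor force — including those who want a job but have given up searching).
Civilian working-age population = 177.68 + 128.66 = 306.34 million.
Unemployment rate = 8.50 / 177.68 = 4.78%.
Labor force participation rate = 177.68 / 306.34 = 58.00%.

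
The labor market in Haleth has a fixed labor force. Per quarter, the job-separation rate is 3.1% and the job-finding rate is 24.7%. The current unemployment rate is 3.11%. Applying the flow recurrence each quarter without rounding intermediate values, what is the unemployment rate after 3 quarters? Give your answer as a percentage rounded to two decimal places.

With a fixed labor force, u_{t+1} = u_t + s·(1−u_t) − f·u_t = u_t·(1−s−f) + s.
Here 1−s−f = 0.722 and s = 0.031.
u_1 = 0.031100 × 0.722 + 0.031 = 0.053454.
u_2 = 0.053454 × 0.722 + 0.031 = 0.069594.
u_3 = 0.069594 × 0.722 + 0.031 = 0.081247.

Unemployment rate after three quarters ≈ 8.12%.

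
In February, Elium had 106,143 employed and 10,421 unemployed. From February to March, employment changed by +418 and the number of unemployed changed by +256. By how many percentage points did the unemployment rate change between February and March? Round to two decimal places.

February: labor force = 106,143 + 10,421 = 116,564; u = 10,421/116,564 = 8.94%.
March: labor force = 106,561 + 10,677 = 117,238; u = 10,677/117,238 = 9.11%.
Change = 9.11% − 8.94% = +0.17 pp.

The unemployment rate changed by +0.17 percentage points.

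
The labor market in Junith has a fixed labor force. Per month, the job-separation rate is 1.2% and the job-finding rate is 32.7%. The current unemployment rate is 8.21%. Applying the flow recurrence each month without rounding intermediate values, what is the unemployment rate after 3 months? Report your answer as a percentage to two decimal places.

With a fixed labor force, u_{t+1} = u_t + s·(1−u_t) − f·u_t = u_t·(1−s−f) + s.
Here 1−s−f = 0.661 and s = 0.012.
u_1 = 0.082100 × 0.661 + 0.012 = 0.066268.
u_2 = 0.066268 × 0.661 + 0.012 = 0.055803.
u_3 = 0.055803 × 0.661 + 0.012 = 0.048886.

Unemployment rate after three months ≈ 4.89%.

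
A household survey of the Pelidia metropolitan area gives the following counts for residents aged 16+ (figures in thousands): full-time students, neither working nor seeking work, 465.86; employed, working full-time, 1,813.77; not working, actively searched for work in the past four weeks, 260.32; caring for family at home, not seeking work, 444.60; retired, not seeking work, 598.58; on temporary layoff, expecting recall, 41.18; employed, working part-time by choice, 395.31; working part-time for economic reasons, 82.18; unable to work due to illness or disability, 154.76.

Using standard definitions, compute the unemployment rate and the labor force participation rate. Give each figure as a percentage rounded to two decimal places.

Unemployment rate ≈ 11.63%; labor force participation rate ≈ 60.91%.

Employed = 1,813.77 + 395.31 + 82.18 = 2,291.26 thousand (anyone who worked, including part-time for economic reasons, counts as employed).
Unemployed = 260.32 + 41.18 = 301.50 thousand (jobless and actively searching, or on temporary layoff).
Labor force = 2,291.26 + 301.50 = 2,592.76 thousand.
Not in labor force = 465.86 + 444.60 + 598.58 + 154.76 = 1,663.80 thousand (those not working and not actively searching are outside the labor force).
Civilian working-age population = 2,592.76 + 1,663.80 = 4,256.56 thousand.
Unemployment rate = 301.50 / 2,592.76 = 11.63%.
Labor force participation rate = 2,592.76 / 4,256.56 = 60.91%.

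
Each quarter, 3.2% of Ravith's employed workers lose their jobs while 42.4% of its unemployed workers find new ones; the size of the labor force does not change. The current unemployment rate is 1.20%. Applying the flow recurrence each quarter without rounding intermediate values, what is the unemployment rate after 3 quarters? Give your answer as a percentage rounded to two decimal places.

Unemployment rate after three quarters ≈ 6.08%.

With a fixed labor force, u_{t+1} = u_t + s·(1−u_t) − f·u_t = u_t·(1−s−f) + s.
Here 1−s−f = 0.544 and s = 0.032.
u_1 = 0.012000 × 0.544 + 0.032 = 0.038528.
u_2 = 0.038528 × 0.544 + 0.032 = 0.052959.
u_3 = 0.052959 × 0.544 + 0.032 = 0.060810.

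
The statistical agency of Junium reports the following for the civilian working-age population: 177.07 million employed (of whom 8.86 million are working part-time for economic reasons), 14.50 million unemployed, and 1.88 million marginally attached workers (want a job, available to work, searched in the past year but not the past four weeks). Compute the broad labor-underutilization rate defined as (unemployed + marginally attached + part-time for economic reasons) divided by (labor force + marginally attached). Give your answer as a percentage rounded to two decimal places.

Labor force = 177.07 + 14.50 = 191.57 million.
Numerator = 14.50 + 1.88 + 8.86 = 25.24 million.
Denominator = 191.57 + 1.88 = 193.45 million.
Broad rate = 25.24 / 193.45 = 13.05%.

Broad underutilization rate ≈ 13.05%.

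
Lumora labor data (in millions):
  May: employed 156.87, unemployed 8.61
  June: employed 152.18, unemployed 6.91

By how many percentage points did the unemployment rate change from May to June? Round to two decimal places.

May: labor force = 156.87 + 8.61 = 165.48; u = 8.61/165.48 = 5.20%.
June: labor force = 152.18 + 6.91 = 159.09; u = 6.91/159.09 = 4.34%.
Change = 4.34% − 5.20% = −0.86 pp.

The unemployment rate changed by −0.86 percentage points.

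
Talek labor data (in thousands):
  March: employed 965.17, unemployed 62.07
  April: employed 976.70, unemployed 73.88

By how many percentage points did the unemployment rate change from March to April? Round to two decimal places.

The unemployment rate changed by +0.99 percentage points.

March: labor force = 965.17 + 62.07 = 1,027.24; u = 62.07/1,027.24 = 6.04%.
April: labor force = 976.70 + 73.88 = 1,050.58; u = 73.88/1,050.58 = 7.03%.
Change = 7.03% − 6.04% = +0.99 pp.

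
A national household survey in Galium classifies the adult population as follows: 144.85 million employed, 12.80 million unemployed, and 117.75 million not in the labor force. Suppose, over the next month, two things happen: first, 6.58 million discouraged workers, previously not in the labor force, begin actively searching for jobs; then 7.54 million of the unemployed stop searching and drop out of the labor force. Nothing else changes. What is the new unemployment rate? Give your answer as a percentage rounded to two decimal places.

Initially, labor force = 144.85 + 12.80 = 157.65 million, so u = 12.80/157.65 = 8.12%.
After the first change, unemployed and labor force both rise by 6.58 → E = 144.85, U = 19.38, labor force = 164.23 million.
After the second change, unemployed and labor force both fall by 7.54 → E = 144.85, U = 11.84, labor force = 156.69 million.
New unemployment rate = 11.84 / 156.69 = 7.56%.

New unemployment rate ≈ 7.56%.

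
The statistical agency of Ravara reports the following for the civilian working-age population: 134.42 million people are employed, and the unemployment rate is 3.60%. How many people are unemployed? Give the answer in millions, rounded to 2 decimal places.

About 5.02 million are unemployed.

Let U be the number unemployed. The labor force is E + U, and U/(E+U) = 0.0360.
So U = 0.0360 × 134.42 / (1 − 0.0360) = 4.8391 / 0.9640 ≈ 5.02 million.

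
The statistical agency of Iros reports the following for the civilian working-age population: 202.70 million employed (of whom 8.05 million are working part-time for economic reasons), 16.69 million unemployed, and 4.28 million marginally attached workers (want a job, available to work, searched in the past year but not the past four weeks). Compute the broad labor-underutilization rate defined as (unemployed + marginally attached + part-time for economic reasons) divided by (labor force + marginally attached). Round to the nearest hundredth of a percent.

Labor force = 202.70 + 16.69 = 219.39 million.
Numerator = 16.69 + 4.28 + 8.05 = 29.02 million.
Denominator = 219.39 + 4.28 = 223.67 million.
Broad rate = 29.02 / 223.67 = 12.97%.

Broad underutilization rate ≈ 12.97%.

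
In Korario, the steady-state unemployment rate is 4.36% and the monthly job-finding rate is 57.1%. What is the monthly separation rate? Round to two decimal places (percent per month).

From u* = s/(s+f): s = u·f/(1−u).
s = 0.0436 × 57.1 / (1 − 0.0436) = 2.4896 / 0.9564 ≈ 2.60% per month.

Separation rate ≈ 2.60% per month.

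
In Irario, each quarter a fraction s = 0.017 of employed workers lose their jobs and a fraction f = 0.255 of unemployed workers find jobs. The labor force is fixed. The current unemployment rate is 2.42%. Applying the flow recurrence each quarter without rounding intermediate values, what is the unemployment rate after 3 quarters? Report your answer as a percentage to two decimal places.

Unemployment rate after three quarters ≈ 4.77%.

With a fixed labor force, u_{t+1} = u_t + s·(1−u_t) − f·u_t = u_t·(1−s−f) + s.
Here 1−s−f = 0.728 and s = 0.017.
u_1 = 0.024200 × 0.728 + 0.017 = 0.034618.
u_2 = 0.034618 × 0.728 + 0.017 = 0.042202.
u_3 = 0.042202 × 0.728 + 0.017 = 0.047723.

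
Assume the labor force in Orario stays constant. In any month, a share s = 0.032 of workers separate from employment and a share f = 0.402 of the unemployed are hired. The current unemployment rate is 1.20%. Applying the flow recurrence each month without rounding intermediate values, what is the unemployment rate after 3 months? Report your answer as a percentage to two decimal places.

Unemployment rate after three months ≈ 6.25%.

With a fixed labor force, u_{t+1} = u_t + s·(1−u_t) − f·u_t = u_t·(1−s−f) + s.
Here 1−s−f = 0.566 and s = 0.032.
u_1 = 0.012000 × 0.566 + 0.032 = 0.038792.
u_2 = 0.038792 × 0.566 + 0.032 = 0.053956.
u_3 = 0.053956 × 0.566 + 0.032 = 0.062539.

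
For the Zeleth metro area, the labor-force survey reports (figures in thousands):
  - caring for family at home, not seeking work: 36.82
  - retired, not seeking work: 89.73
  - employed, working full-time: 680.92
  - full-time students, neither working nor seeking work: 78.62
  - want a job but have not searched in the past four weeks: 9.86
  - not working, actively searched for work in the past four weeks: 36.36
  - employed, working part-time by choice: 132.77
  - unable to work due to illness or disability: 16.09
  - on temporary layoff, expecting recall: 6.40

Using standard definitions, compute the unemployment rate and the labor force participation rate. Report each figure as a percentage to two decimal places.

Unemployment rate ≈ 4.99%; labor force participation rate ≈ 78.75%.

Employed = 680.92 + 132.77 = 813.69 thousand.
Unemployed = 36.36 + 6.40 = 42.76 thousand (jobless and actively searching, or on temporary layoff).
Labor force = 813.69 + 42.76 = 856.45 thousand.
Not in labor force = 36.82 + 89.73 + 78.62 + 9.86 + 16.09 = 231.12 thousand (those not working and not actively searching are outside the labor force — including those who want a job but have given up searching).
Civilian working-age population = 856.45 + 231.12 = 1,087.57 thousand.
Unemployment rate = 42.76 / 856.45 = 4.99%.
Labor force participation rate = 856.45 / 1,087.57 = 78.75%.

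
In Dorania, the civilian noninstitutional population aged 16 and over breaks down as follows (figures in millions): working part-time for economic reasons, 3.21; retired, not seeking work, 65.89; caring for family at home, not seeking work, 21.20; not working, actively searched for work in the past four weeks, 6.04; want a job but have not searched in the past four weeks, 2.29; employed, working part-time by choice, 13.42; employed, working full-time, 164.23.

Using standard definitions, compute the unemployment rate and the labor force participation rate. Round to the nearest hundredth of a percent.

Unemployment rate ≈ 3.23%; labor force participation rate ≈ 67.65%.

Employed = 3.21 + 13.42 + 164.23 = 180.86 million (anyone who worked, including part-time for economic reasons, counts as employed).
Unemployed = 6.04 million.
Labor force = 180.86 + 6.04 = 186.90 million.
Not in labor force = 65.89 + 21.20 + 2.29 = 89.38 million (those not working and not actively searching are outside the labor force — including those who want a job but have given up searching).
Civilian working-age population = 186.90 + 89.38 = 276.28 million.
Unemployment rate = 6.04 / 186.90 = 3.23%.
Labor force participation rate = 186.90 / 276.28 = 67.65%.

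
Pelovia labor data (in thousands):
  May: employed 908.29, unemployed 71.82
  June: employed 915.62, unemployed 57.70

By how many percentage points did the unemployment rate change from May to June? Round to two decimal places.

May: labor force = 908.29 + 71.82 = 980.11; u = 71.82/980.11 = 7.33%.
June: labor force = 915.62 + 57.70 = 973.32; u = 57.70/973.32 = 5.93%.
Change = 5.93% − 7.33% = −1.40 pp.

The unemployment rate changed by −1.40 percentage points.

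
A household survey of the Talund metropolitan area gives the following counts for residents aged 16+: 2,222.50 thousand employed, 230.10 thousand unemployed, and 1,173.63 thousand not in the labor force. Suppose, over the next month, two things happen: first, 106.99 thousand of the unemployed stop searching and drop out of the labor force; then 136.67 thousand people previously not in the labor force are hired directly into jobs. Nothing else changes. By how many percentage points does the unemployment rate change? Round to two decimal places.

Initially, labor force = 2,222.50 + 230.10 = 2,452.60 thousand, so u = 230.10/2,452.60 = 9.38%.
After the first change, unemployed and labor force both fall by 106.99 → E = 2,222.50, U = 123.11, labor force = 2,345.61 thousand.
After the second change, employed and labor force both rise by 136.67; unemployed unchanged → E = 2,359.17, U = 123.11, labor force = 2,482.28 thousand.
New unemployment rate = 123.11 / 2,482.28 = 4.96%.
Change = 4.96% − 9.38% = −4.42 percentage points.

The unemployment rate changes by −4.42 percentage points.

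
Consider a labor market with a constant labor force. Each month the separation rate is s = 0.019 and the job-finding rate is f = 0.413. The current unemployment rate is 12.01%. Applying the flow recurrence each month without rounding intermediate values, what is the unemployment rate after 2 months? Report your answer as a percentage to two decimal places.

Unemployment rate after two months ≈ 6.85%.

With a fixed labor force, u_{t+1} = u_t + s·(1−u_t) − f·u_t = u_t·(1−s−f) + s.
Here 1−s−f = 0.568 and s = 0.019.
u_1 = 0.120100 × 0.568 + 0.019 = 0.087217.
u_2 = 0.087217 × 0.568 + 0.019 = 0.068539.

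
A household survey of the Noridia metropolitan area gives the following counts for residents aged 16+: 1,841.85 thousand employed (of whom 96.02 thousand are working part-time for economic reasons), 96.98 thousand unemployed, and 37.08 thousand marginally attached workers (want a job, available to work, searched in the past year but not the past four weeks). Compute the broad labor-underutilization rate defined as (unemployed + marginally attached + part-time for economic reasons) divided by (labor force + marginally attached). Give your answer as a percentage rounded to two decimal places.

Broad underutilization rate ≈ 11.64%.

Labor force = 1,841.85 + 96.98 = 1,938.83 thousand.
Numerator = 96.98 + 37.08 + 96.02 = 230.08 thousand.
Denominator = 1,938.83 + 37.08 = 1,975.91 thousand.
Broad rate = 230.08 / 1,975.91 = 11.64%.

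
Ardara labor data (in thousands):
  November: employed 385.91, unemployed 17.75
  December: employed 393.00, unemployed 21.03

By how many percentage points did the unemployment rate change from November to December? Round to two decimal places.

The unemployment rate changed by +0.68 percentage points.

November: labor force = 385.91 + 17.75 = 403.66; u = 17.75/403.66 = 4.40%.
December: labor force = 393.00 + 21.03 = 414.03; u = 21.03/414.03 = 5.08%.
Change = 5.08% − 4.40% = +0.68 pp.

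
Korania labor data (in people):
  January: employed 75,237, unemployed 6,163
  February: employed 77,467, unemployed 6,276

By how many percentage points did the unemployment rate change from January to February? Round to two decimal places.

The unemployment rate changed by −0.08 percentage points.

January: labor force = 75,237 + 6,163 = 81,400; u = 6,163/81,400 = 7.57%.
February: labor force = 77,467 + 6,276 = 83,743; u = 6,276/83,743 = 7.49%.
Change = 7.49% − 7.57% = −0.08 pp.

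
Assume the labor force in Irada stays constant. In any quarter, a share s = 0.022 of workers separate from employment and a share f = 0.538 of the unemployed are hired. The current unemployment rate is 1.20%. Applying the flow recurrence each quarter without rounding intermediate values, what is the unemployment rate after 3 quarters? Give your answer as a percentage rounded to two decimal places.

With a fixed labor force, u_{t+1} = u_t + s·(1−u_t) − f·u_t = u_t·(1−s−f) + s.
Here 1−s−f = 0.440 and s = 0.022.
u_1 = 0.012000 × 0.440 + 0.022 = 0.027280.
u_2 = 0.027280 × 0.440 + 0.022 = 0.034003.
u_3 = 0.034003 × 0.440 + 0.022 = 0.036961.

Unemployment rate after three quarters ≈ 3.70%.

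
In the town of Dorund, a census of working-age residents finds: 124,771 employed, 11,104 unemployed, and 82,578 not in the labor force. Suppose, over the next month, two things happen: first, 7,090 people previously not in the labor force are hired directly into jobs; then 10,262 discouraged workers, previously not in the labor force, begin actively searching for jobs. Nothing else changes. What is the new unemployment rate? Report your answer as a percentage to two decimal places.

New unemployment rate ≈ 13.94%.

Initially, labor force = 124,771 + 11,104 = 135,875, so u = 11,104/135,875 = 8.17%.
After the first change, employed and labor force both rise by 7,090; unemployed unchanged → E = 131,861, U = 11,104, labor force = 142,965.
After the second change, unemployed and labor force both rise by 10,262 → E = 131,861, U = 21,366, labor force = 153,227.
New unemployment rate = 21,366 / 153,227 = 13.94%.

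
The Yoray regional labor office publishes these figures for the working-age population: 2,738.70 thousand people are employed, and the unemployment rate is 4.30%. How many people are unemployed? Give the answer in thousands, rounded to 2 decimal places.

Let U be the number unemployed. The labor force is E + U, and U/(E+U) = 0.0430.
So U = 0.0430 × 2,738.70 / (1 − 0.0430) = 117.7641 / 0.9570 ≈ 123.06 thousand.

About 123.06 thousand are unemployed.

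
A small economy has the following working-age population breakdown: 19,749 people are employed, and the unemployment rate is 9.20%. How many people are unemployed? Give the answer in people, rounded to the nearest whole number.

About 2,001 are unemployed.

Let U be the number unemployed. The labor force is E + U, and U/(E+U) = 0.0920.
So U = 0.0920 × 19,749 / (1 − 0.0920) = 1816.91 / 0.9080 ≈ 2,001.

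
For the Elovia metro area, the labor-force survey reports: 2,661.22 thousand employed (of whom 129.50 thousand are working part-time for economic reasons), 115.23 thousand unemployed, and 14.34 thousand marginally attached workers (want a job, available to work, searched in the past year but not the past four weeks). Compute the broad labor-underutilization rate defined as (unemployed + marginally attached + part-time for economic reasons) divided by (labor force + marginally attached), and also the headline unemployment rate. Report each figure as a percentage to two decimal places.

Broad underutilization rate ≈ 9.28%; headline unemployment rate ≈ 4.15%.

Labor force = 2,661.22 + 115.23 = 2,776.45 thousand.
Numerator = 115.23 + 14.34 + 129.50 = 259.07 thousand.
Denominator = 2,776.45 + 14.34 = 2,790.79 thousand.
Broad rate = 259.07 / 2,790.79 = 9.28%.
Headline unemployment rate = 115.23 / 2,776.45 = 4.15%.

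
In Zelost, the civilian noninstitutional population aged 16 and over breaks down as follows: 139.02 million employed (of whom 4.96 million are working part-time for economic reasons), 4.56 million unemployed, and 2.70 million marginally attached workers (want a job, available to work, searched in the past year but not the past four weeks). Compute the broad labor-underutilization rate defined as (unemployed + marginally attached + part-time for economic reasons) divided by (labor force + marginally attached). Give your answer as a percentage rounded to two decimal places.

Broad underutilization rate ≈ 8.35%.

Labor force = 139.02 + 4.56 = 143.58 million.
Numerator = 4.56 + 2.70 + 4.96 = 12.22 million.
Denominator = 143.58 + 2.70 = 146.28 million.
Broad rate = 12.22 / 146.28 = 8.35%.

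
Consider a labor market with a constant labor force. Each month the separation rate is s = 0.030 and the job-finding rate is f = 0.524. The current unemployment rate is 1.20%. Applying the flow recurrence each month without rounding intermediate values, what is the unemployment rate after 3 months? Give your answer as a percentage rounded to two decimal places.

Unemployment rate after three months ≈ 5.04%.

With a fixed labor force, u_{t+1} = u_t + s·(1−u_t) − f·u_t = u_t·(1−s−f) + s.
Here 1−s−f = 0.446 and s = 0.030.
u_1 = 0.012000 × 0.446 + 0.030 = 0.035352.
u_2 = 0.035352 × 0.446 + 0.030 = 0.045767.
u_3 = 0.045767 × 0.446 + 0.030 = 0.050412.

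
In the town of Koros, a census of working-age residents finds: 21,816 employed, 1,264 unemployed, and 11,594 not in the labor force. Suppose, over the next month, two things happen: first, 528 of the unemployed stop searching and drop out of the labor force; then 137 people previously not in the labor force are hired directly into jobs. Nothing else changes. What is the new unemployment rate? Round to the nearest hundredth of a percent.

Initially, labor force = 21,816 + 1,264 = 23,080, so u = 1,264/23,080 = 5.48%.
After the first change, unemployed and labor force both fall by 528 → E = 21,816, U = 736, labor force = 22,552.
After the second change, employed and labor force both rise by 137; unemployed unchanged → E = 21,953, U = 736, labor force = 22,689.
New unemployment rate = 736 / 22,689 = 3.24%.

New unemployment rate ≈ 3.24%.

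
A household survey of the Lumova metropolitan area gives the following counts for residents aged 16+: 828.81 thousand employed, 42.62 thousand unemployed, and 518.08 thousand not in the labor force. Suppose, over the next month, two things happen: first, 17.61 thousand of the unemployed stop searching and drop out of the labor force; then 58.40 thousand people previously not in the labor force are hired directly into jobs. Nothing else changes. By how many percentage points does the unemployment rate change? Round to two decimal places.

Initially, labor force = 828.81 + 42.62 = 871.43 thousand, so u = 42.62/871.43 = 4.89%.
After the first change, unemployed and labor force both fall by 17.61 → E = 828.81, U = 25.01, labor force = 853.82 thousand.
After the second change, employed and labor force both rise by 58.40; unemployed unchanged → E = 887.21, U = 25.01, labor force = 912.22 thousand.
New unemployment rate = 25.01 / 912.22 = 2.74%.
Change = 2.74% − 4.89% = −2.15 percentage points.

The unemployment rate changes by −2.15 percentage points.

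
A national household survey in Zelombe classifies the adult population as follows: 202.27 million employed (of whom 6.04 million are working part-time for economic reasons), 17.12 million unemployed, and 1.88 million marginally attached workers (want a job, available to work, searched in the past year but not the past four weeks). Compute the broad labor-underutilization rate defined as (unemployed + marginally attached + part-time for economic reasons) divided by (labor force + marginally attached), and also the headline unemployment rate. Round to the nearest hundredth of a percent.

Broad underutilization rate ≈ 11.32%; headline unemployment rate ≈ 7.80%.

Labor force = 202.27 + 17.12 = 219.39 million.
Numerator = 17.12 + 1.88 + 6.04 = 25.04 million.
Denominator = 219.39 + 1.88 = 221.27 million.
Broad rate = 25.04 / 221.27 = 11.32%.
Headline unemployment rate = 17.12 / 219.39 = 7.80%.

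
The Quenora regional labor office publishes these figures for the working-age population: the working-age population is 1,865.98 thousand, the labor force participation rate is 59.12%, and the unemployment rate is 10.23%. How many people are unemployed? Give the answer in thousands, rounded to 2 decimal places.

About 112.85 thousand are unemployed.

Labor force = 0.5912 × 1,865.98 = 1,103.17 thousand.
Unemployed = 0.1023 × 1,103.17 ≈ 112.85 thousand.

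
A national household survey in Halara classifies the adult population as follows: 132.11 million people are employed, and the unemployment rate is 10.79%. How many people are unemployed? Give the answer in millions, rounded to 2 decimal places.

Let U be the number unemployed. The labor force is E + U, and U/(E+U) = 0.1079.
So U = 0.1079 × 132.11 / (1 − 0.1079) = 14.2547 / 0.8921 ≈ 15.98 million.

About 15.98 million are unemployed.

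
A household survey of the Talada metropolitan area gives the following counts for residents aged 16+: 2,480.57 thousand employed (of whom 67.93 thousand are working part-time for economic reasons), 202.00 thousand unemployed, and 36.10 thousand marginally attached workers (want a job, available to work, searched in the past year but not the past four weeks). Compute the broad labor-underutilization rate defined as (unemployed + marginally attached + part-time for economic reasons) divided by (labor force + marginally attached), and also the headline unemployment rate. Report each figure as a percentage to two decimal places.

Labor force = 2,480.57 + 202.00 = 2,682.57 thousand.
Numerator = 202.00 + 36.10 + 67.93 = 306.03 thousand.
Denominator = 2,682.57 + 36.10 = 2,718.67 thousand.
Broad rate = 306.03 / 2,718.67 = 11.26%.
Headline unemployment rate = 202.00 / 2,682.57 = 7.53%.

Broad underutilization rate ≈ 11.26%; headline unemployment rate ≈ 7.53%.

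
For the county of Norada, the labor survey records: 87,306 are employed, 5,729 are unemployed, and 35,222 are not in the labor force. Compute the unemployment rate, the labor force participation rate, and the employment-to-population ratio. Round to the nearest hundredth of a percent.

Unemployment rate ≈ 6.16%; labor force participation rate ≈ 72.54%; employment-population ratio ≈ 68.07%.

Labor force = employed + unemployed = 87,306 + 5,729 = 93,035.
Working-age population = 93,035 + 35,222 = 128,257.
Unemployment rate = 5,729 / 93,035 = 6.16%.
Labor force participation rate = 93,035 / 128,257 = 72.54%.
Employment-population ratio = 87,306 / 128,257 = 68.07%.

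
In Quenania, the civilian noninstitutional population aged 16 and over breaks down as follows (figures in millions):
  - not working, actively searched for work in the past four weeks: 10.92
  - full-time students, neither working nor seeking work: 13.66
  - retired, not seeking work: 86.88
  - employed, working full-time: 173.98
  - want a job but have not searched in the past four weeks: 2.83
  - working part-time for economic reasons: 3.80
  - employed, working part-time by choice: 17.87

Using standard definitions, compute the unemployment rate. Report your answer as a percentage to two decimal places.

Employed = 173.98 + 3.80 + 17.87 = 195.65 million (anyone who worked, including part-time for economic reasons, counts as employed).
Unemployed = 10.92 million.
Labor force = 195.65 + 10.92 = 206.57 million.
Unemployment rate = 10.92 / 206.57 = 5.29%.

Unemployment rate ≈ 5.29%.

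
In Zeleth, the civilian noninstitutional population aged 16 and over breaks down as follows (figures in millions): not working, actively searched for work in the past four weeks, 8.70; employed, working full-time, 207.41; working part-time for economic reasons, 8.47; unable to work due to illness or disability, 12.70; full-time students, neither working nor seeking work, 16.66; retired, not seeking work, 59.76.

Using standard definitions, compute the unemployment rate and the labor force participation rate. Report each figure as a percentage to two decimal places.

Unemployment rate ≈ 3.87%; labor force participation rate ≈ 71.59%.

Employed = 207.41 + 8.47 = 215.88 million (anyone who worked, including part-time for economic reasons, counts as employed).
Unemployed = 8.70 million.
Labor force = 215.88 + 8.70 = 224.58 million.
Not in labor force = 12.70 + 16.66 + 59.76 = 89.12 million (those not working and not actively searching are outside the labor force).
Civilian working-age population = 224.58 + 89.12 = 313.70 million.
Unemployment rate = 8.70 / 224.58 = 3.87%.
Labor force participation rate = 224.58 / 313.70 = 71.59%.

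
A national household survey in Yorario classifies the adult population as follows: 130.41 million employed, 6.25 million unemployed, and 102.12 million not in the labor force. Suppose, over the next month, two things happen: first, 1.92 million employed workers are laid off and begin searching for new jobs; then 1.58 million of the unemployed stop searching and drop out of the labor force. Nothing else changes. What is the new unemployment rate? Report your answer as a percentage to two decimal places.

New unemployment rate ≈ 4.88%.

Initially, labor force = 130.41 + 6.25 = 136.66 million, so u = 6.25/136.66 = 4.57%.
After the first change, employed falls and unemployed rises by 1.92; labor force unchanged → E = 128.49, U = 8.17, labor force = 136.66 million.
After the second change, unemployed and labor force both fall by 1.58 → E = 128.49, U = 6.59, labor force = 135.08 million.
New unemployment rate = 6.59 / 135.08 = 4.88%.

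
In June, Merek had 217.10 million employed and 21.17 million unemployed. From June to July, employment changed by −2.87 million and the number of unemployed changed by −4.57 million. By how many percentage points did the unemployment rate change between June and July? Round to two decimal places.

The unemployment rate changed by −1.69 percentage points.

June: labor force = 217.10 + 21.17 = 238.27; u = 21.17/238.27 = 8.88%.
July: labor force = 214.23 + 16.60 = 230.83; u = 16.60/230.83 = 7.19%.
Change = 7.19% − 8.88% = −1.69 pp.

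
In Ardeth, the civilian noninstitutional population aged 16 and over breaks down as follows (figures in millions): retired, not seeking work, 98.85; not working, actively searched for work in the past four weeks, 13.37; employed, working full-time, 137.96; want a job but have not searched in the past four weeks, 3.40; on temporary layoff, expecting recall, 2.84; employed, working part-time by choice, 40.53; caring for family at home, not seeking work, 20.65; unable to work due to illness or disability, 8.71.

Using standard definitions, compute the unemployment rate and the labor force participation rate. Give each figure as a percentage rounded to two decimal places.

Unemployment rate ≈ 8.33%; labor force participation rate ≈ 59.67%.

Employed = 137.96 + 40.53 = 178.49 million.
Unemployed = 13.37 + 2.84 = 16.21 million (jobless and actively searching, or on temporary layoff).
Labor force = 178.49 + 16.21 = 194.70 million.
Not in labor force = 98.85 + 3.40 + 20.65 + 8.71 = 131.61 million (those not working and not actively searching are outside the labor force — including those who want a job but have given up searching).
Civilian working-age population = 194.70 + 131.61 = 326.31 million.
Unemployment rate = 16.21 / 194.70 = 8.33%.
Labor force participation rate = 194.70 / 326.31 = 59.67%.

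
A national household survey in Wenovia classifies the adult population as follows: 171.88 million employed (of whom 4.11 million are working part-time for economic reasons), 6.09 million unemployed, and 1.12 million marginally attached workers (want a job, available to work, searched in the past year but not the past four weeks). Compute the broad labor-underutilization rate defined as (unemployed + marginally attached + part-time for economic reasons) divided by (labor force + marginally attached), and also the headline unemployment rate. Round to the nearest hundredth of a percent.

Broad underutilization rate ≈ 6.32%; headline unemployment rate ≈ 3.42%.

Labor force = 171.88 + 6.09 = 177.97 million.
Numerator = 6.09 + 1.12 + 4.11 = 11.32 million.
Denominator = 177.97 + 1.12 = 179.09 million.
Broad rate = 11.32 / 179.09 = 6.32%.
Headline unemployment rate = 6.09 / 177.97 = 3.42%.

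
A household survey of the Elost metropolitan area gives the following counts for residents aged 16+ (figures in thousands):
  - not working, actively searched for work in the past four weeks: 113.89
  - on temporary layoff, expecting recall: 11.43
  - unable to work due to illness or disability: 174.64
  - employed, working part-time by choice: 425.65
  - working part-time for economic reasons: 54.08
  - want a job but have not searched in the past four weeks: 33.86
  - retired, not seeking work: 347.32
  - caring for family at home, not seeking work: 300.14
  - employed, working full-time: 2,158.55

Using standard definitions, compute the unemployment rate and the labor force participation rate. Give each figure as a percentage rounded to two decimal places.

Employed = 425.65 + 54.08 + 2,158.55 = 2,638.28 thousand (anyone who worked, including part-time for economic reasons, counts as employed).
Unemployed = 113.89 + 11.43 = 125.32 thousand (jobless and actively searching, or on temporary layoff).
Labor force = 2,638.28 + 125.32 = 2,763.60 thousand.
Not in labor force = 174.64 + 33.86 + 347.32 + 300.14 = 855.96 thousand (those not working and not actively searching are outside the labor force — including those who want a job but have given up searching).
Civilian working-age population = 2,763.60 + 855.96 = 3,619.56 thousand.
Unemployment rate = 125.32 / 2,763.60 = 4.53%.
Labor force participation rate = 2,763.60 / 3,619.56 = 76.35%.

Unemployment rate ≈ 4.53%; labor force participation rate ≈ 76.35%.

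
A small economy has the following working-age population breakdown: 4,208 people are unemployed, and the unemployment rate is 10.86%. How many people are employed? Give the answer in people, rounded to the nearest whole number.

Labor force = U / u = 4,208 / 0.1086 ≈ 38,748.
Employed = labor force − unemployed = 38,748 − 4,208 = 34,540.

About 34,540 are employed.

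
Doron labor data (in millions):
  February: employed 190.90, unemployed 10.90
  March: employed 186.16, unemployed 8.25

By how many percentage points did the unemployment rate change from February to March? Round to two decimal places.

February: labor force = 190.90 + 10.90 = 201.80; u = 10.90/201.80 = 5.40%.
March: labor force = 186.16 + 8.25 = 194.41; u = 8.25/194.41 = 4.24%.
Change = 4.24% − 5.40% = −1.16 pp.

The unemployment rate changed by −1.16 percentage points.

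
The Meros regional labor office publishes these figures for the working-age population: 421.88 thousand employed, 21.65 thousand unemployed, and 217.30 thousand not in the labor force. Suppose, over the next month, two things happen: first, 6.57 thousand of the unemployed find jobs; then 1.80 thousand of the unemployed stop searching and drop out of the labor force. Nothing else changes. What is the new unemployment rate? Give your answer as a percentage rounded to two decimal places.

Initially, labor force = 421.88 + 21.65 = 443.53 thousand, so u = 21.65/443.53 = 4.88%.
After the first change, unemployed falls and employed rises by 6.57; labor force unchanged → E = 428.45, U = 15.08, labor force = 443.53 thousand.
After the second change, unemployed and labor force both fall by 1.80 → E = 428.45, U = 13.28, labor force = 441.73 thousand.
New unemployment rate = 13.28 / 441.73 = 3.01%.

New unemployment rate ≈ 3.01%.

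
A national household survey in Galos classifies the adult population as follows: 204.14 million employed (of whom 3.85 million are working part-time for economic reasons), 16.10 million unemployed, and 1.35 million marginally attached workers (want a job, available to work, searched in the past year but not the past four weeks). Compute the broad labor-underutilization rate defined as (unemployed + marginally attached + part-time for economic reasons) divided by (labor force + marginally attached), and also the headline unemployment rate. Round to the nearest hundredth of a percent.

Broad underutilization rate ≈ 9.61%; headline unemployment rate ≈ 7.31%.

Labor force = 204.14 + 16.10 = 220.24 million.
Numerator = 16.10 + 1.35 + 3.85 = 21.30 million.
Denominator = 220.24 + 1.35 = 221.59 million.
Broad rate = 21.30 / 221.59 = 9.61%.
Headline unemployment rate = 16.10 / 220.24 = 7.31%.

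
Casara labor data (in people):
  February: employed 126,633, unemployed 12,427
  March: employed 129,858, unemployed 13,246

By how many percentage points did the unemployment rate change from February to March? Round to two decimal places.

The unemployment rate changed by +0.32 percentage points.

February: labor force = 126,633 + 12,427 = 139,060; u = 12,427/139,060 = 8.94%.
March: labor force = 129,858 + 13,246 = 143,104; u = 13,246/143,104 = 9.26%.
Change = 9.26% − 8.94% = +0.32 pp.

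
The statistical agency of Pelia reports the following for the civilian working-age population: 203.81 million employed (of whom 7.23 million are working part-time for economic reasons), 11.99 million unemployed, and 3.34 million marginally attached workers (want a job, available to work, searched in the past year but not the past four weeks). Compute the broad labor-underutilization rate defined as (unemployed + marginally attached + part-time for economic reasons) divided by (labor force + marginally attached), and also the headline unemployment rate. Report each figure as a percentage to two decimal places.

Labor force = 203.81 + 11.99 = 215.80 million.
Numerator = 11.99 + 3.34 + 7.23 = 22.56 million.
Denominator = 215.80 + 3.34 = 219.14 million.
Broad rate = 22.56 / 219.14 = 10.29%.
Headline unemployment rate = 11.99 / 215.80 = 5.56%.

Broad underutilization rate ≈ 10.29%; headline unemployment rate ≈ 5.56%.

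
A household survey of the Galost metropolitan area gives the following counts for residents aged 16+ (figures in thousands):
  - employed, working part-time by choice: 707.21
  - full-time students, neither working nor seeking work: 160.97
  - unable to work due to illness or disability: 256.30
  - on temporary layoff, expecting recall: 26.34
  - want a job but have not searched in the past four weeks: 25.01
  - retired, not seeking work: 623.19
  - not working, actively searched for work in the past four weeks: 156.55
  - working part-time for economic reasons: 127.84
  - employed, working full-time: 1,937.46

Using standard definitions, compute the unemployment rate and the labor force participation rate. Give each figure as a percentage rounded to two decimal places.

Employed = 707.21 + 127.84 + 1,937.46 = 2,772.51 thousand (anyone who worked, including part-time for economic reasons, counts as employed).
Unemployed = 26.34 + 156.55 = 182.89 thousand (jobless and actively searching, or on temporary layoff).
Labor force = 2,772.51 + 182.89 = 2,955.40 thousand.
Not in labor force = 160.97 + 256.30 + 25.01 + 623.19 = 1,065.47 thousand (those not working and not actively searching are outside the labor force — including those who want a job but have given up searching).
Civilian working-age population = 2,955.40 + 1,065.47 = 4,020.87 thousand.
Unemployment rate = 182.89 / 2,955.40 = 6.19%.
Labor force participation rate = 2,955.40 / 4,020.87 = 73.50%.

Unemployment rate ≈ 6.19%; labor force participation rate ≈ 73.50%.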